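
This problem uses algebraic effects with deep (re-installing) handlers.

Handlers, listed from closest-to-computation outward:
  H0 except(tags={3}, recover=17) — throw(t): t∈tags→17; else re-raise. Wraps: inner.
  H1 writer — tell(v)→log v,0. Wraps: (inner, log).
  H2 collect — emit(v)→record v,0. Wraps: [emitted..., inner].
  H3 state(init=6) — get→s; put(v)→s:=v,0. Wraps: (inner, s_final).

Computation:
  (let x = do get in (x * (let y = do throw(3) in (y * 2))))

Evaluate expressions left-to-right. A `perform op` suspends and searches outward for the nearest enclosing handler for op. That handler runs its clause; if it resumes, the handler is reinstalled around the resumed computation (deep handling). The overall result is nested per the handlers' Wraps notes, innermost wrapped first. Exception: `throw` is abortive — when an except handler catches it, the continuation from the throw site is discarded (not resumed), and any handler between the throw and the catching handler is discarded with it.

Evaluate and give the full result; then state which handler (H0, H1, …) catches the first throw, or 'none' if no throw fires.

Answer: ([(17, ())], 6) ; first throw caught by: H0

Evaluation trace:
get @ H3 ⇒ 6
throw(3) @ H0 caught ⇒ 17
H1 returns (17, ())
H2 returns [(17, ())]
H3 returns ([(17, ())], 6)
= ([(17, ())], 6)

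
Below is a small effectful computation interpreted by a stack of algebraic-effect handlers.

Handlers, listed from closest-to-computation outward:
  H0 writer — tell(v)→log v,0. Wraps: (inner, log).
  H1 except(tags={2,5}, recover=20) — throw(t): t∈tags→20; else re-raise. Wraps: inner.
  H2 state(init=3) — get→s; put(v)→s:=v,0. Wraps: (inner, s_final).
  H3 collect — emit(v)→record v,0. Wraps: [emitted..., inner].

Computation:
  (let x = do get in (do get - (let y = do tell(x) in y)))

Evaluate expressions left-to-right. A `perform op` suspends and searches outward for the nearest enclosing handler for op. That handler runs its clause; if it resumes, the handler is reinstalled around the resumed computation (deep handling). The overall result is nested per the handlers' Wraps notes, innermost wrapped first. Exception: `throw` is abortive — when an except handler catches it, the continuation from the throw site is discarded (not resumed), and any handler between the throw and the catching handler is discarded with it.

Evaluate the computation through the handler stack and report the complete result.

Answer: [((3, (3)), 3)]

Step-by-step:
get @ H2 ⇒ 3
get @ H2 ⇒ 3
tell(3) @ H0 ⇒ log+=3
H0 returns (3, (3))
H1 returns (3, (3))
H2 returns ((3, (3)), 3)
H3 returns [((3, (3)), 3)]
= [((3, (3)), 3)]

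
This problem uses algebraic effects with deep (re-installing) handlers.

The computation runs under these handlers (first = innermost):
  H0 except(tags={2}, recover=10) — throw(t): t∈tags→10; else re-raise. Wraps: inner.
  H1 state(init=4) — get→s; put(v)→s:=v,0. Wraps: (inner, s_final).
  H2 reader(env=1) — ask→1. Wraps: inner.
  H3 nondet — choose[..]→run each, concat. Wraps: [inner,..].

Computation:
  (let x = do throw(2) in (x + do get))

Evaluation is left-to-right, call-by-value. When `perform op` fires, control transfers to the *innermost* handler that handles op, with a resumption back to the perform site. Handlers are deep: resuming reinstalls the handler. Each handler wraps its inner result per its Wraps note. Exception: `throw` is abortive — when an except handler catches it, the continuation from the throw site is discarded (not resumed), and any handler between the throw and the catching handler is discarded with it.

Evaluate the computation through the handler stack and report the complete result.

Answer: [(10, 4)]

Working:
throw(2) @ H0 caught ⇒ 10
H1 returns (10, 4)
H2 returns (10, 4)
H3 returns [(10, 4)]
= [(10, 4)]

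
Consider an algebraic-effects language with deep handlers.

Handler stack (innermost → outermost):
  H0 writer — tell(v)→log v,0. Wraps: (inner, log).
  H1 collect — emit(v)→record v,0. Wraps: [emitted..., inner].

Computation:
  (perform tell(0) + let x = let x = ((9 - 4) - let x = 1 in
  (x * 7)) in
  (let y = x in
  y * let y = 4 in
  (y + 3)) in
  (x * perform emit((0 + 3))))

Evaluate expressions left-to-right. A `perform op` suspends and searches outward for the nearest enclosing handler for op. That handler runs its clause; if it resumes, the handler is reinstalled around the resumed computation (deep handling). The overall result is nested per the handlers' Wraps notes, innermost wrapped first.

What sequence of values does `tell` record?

Evaluation trace:
tell(0) @ H0 ⇒ log+=0
emit(3) @ H1 ⇒ out+=3
H0 returns (0, (0))
H1 returns [3, (0, (0))]
= [3, (0, (0))]

Answer: (0)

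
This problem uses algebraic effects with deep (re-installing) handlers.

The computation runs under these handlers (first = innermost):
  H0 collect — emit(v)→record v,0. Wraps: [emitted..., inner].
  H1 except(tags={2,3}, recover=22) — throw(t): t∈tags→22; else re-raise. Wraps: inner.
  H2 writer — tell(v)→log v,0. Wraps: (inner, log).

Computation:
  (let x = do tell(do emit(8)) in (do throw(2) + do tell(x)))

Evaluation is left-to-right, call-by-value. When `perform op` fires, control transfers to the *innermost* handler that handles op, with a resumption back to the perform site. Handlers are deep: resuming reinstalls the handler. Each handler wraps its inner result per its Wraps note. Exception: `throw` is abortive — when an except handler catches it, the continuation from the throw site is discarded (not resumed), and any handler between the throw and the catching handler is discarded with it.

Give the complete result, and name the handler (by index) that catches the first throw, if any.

Answer: (22, (0)) ; first throw caught by: H1

Step-by-step:
emit(8) @ H0 ⇒ out+=8
tell(0) @ H2 ⇒ log+=0
throw(2) @ H1 caught ⇒ 22
H2 returns (22, (0))
= (22, (0))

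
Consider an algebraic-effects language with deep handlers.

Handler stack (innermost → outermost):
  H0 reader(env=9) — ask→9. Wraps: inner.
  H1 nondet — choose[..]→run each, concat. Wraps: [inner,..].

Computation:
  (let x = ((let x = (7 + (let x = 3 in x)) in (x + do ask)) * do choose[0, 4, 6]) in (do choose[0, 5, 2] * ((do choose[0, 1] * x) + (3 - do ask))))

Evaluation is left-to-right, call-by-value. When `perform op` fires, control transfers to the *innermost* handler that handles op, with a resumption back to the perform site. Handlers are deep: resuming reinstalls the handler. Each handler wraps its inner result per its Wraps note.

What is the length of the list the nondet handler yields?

Answer: 18

Working:
ask @ H0 ⇒ 9
choose[0, 4, 6] @ H1
  branch[0] choose=0:
    choose[0, 5, 2] @ H1
      branch[0] choose=0:
        choose[0, 1] @ H1
          branch[0] choose=0:
            ask @ H0 ⇒ 9
            H0 returns 0
            H1 returns [0]
          branch[1] choose=1:
            ask @ H0 ⇒ 9
            H0 returns 0
            H1 returns [0]
      branch[1] choose=5:
        choose[0, 1] @ H1
          branch[0] choose=0:
            ask @ H0 ⇒ 9
            H0 returns -30
            H1 returns [-30]
          branch[1] choose=1:
            ask @ H0 ⇒ 9
            H0 returns -30
            H1 returns [-30]
      branch[2] choose=2:
        choose[0, 1] @ H1
          branch[0] choose=0:
            ask @ H0 ⇒ 9
            H0 returns -12
            H1 returns [-12]
          branch[1] choose=1:
            ask @ H0 ⇒ 9
            H0 returns -12
            H1 returns [-12]
  branch[1] choose=4:
    choose[0, 5, 2] @ H1
      branch[0] choose=0:
        choose[0, 1] @ H1
          branch[0] choose=0:
            ask @ H0 ⇒ 9
            H0 returns 0
            H1 returns [0]
          branch[1] choose=1:
            ask @ H0 ⇒ 9
            H0 returns 0
            H1 returns [0]
      branch[1] choose=5:
        choose[0, 1] @ H1
          branch[0] choose=0:
            ask @ H0 ⇒ 9
            H0 returns -30
            H1 returns [-30]
          branch[1] choose=1:
            ask @ H0 ⇒ 9
            H0 returns 350
            H1 returns [350]
      branch[2] choose=2:
        choose[0, 1] @ H1
          branch[0] choose=0:
            ask @ H0 ⇒ 9
            H0 returns -12
            H1 returns [-12]
          branch[1] choose=1:
            ask @ H0 ⇒ 9
            H0 returns 140
            H1 returns [140]
  branch[2] choose=6:
    choose[0, 5, 2] @ H1
      branch[0] choose=0:
        choose[0, 1] @ H1
          branch[0] choose=0:
            ask @ H0 ⇒ 9
            H0 returns 0
            H1 returns [0]
          branch[1] choose=1:
            ask @ H0 ⇒ 9
            H0 returns 0
            H1 returns [0]
      branch[1] choose=5:
        choose[0, 1] @ H1
          branch[0] choose=0:
            ask @ H0 ⇒ 9
            H0 returns -30
            H1 returns [-30]
          branch[1] choose=1:
            ask @ H0 ⇒ 9
            H0 returns 540
            H1 returns [540]
      branch[2] choose=2:
        choose[0, 1] @ H1
          branch[0] choose=0:
            ask @ H0 ⇒ 9
            H0 returns -12
            H1 returns [-12]
          branch[1] choose=1:
            ask @ H0 ⇒ 9
            H0 returns 216
            H1 returns [216]
= [0, 0, -30, -30, -12, -12, 0, 0, -30, 350, -12, 140, 0, 0, -30, 540, -12, 216]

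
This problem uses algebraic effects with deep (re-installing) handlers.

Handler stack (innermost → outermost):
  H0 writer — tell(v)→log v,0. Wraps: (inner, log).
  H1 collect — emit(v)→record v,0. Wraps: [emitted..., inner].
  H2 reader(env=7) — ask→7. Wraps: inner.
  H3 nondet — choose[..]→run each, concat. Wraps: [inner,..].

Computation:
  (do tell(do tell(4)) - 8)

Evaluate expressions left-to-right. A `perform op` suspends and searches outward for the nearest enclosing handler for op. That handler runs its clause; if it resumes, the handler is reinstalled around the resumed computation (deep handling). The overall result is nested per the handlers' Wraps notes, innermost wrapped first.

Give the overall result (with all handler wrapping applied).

Evaluation trace:
tell(4) @ H0 ⇒ log+=4
tell(0) @ H0 ⇒ log+=0
H0 returns (-8, (4, 0))
H1 returns [(-8, (4, 0))]
H2 returns [(-8, (4, 0))]
H3 returns [[(-8, (4, 0))]]
= [[(-8, (4, 0))]]

Answer: [[(-8, (4, 0))]]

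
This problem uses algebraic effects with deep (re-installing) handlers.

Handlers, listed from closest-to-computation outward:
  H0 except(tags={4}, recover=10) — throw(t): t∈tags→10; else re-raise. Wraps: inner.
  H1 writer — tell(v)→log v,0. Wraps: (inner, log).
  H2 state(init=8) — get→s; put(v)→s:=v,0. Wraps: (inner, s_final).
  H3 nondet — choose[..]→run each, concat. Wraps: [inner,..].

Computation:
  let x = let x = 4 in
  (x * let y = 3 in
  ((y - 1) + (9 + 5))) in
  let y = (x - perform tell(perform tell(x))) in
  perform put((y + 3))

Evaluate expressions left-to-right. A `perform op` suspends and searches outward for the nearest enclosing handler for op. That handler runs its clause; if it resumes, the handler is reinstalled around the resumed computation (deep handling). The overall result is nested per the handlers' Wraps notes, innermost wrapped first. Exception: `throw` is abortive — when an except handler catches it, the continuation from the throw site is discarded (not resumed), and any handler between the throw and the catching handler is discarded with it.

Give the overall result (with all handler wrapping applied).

Answer: [((0, (64, 0)), 67)]

Step-by-step:
tell(64) @ H1 ⇒ log+=64
tell(0) @ H1 ⇒ log+=0
put(67) @ H2 ⇒ s:=67
H0 returns 0
H1 returns (0, (64, 0))
H2 returns ((0, (64, 0)), 67)
H3 returns [((0, (64, 0)), 67)]
= [((0, (64, 0)), 67)]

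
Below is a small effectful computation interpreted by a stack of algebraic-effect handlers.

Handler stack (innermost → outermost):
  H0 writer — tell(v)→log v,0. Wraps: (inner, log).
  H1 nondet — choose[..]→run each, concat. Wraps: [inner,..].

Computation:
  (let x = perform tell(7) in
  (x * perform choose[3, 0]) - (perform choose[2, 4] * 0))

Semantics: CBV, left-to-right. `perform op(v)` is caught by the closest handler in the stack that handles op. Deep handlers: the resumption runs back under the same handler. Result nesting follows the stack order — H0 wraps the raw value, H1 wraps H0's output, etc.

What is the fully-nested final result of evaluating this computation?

Answer: [(0, (7)), (0, (7)), (0, (7)), (0, (7))]

Step-by-step:
tell(7) @ H0 ⇒ log+=7
choose[3, 0] @ H1
  branch[0] choose=3:
    choose[2, 4] @ H1
      branch[0] choose=2:
        H0 returns (0, (7))
        H1 returns [(0, (7))]
      branch[1] choose=4:
        H0 returns (0, (7))
        H1 returns [(0, (7))]
  branch[1] choose=0:
    choose[2, 4] @ H1
      branch[0] choose=2:
        H0 returns (0, (7))
        H1 returns [(0, (7))]
      branch[1] choose=4:
        H0 returns (0, (7))
        H1 returns [(0, (7))]
= [(0, (7)), (0, (7)), (0, (7)), (0, (7))]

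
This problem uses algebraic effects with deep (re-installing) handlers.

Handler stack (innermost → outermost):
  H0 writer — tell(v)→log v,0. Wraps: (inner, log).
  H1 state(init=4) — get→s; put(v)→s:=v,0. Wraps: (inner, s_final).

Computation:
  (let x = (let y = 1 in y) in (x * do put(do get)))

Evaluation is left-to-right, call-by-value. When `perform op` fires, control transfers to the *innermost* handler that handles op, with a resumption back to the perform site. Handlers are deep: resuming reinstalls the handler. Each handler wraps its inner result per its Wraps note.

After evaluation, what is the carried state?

Working:
get @ H1 ⇒ 4
put(4) @ H1 ⇒ s:=4
H0 returns (0, ())
H1 returns ((0, ()), 4)
= ((0, ()), 4)

Answer: 4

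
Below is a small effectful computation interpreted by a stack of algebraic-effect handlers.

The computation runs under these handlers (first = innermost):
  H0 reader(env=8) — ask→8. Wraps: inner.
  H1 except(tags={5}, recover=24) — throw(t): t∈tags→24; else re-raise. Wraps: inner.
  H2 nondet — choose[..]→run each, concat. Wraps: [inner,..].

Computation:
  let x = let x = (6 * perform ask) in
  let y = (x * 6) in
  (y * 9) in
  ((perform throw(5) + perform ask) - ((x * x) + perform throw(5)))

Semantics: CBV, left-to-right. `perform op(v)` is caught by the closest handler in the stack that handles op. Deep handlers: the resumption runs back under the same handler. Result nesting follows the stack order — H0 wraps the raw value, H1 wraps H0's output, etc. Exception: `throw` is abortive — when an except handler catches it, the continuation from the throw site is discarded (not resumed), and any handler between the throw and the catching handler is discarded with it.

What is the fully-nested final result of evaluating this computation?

Answer: [24]

Working:
ask @ H0 ⇒ 8
throw(5) @ H1 caught ⇒ 24
H2 returns [24]
= [24]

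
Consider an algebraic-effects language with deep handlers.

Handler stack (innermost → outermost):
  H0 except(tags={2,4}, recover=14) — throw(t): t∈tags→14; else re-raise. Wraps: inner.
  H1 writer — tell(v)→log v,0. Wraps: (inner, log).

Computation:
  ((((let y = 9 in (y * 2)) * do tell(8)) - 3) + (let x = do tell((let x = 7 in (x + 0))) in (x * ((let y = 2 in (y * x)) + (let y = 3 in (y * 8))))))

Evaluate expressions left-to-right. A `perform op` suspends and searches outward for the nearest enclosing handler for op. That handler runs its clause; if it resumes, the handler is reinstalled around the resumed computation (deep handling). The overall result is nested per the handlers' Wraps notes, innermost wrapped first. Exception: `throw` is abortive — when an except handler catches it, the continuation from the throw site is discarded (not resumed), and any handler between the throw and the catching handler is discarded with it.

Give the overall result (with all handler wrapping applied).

Answer: (-3, (8, 7))

Working:
tell(8) @ H1 ⇒ log+=8
tell(7) @ H1 ⇒ log+=7
H0 returns -3
H1 returns (-3, (8, 7))
= (-3, (8, 7))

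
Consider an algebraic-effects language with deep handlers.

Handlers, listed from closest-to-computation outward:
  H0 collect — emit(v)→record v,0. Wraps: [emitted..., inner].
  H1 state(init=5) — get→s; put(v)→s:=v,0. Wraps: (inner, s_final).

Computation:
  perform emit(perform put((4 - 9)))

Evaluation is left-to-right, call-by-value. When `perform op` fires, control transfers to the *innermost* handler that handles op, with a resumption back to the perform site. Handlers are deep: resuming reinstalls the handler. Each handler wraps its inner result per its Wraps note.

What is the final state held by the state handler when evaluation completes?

Answer: -5

Evaluation trace:
put(-5) @ H1 ⇒ s:=-5
emit(0) @ H0 ⇒ out+=0
H0 returns [0, 0]
H1 returns ([0, 0], -5)
= ([0, 0], -5)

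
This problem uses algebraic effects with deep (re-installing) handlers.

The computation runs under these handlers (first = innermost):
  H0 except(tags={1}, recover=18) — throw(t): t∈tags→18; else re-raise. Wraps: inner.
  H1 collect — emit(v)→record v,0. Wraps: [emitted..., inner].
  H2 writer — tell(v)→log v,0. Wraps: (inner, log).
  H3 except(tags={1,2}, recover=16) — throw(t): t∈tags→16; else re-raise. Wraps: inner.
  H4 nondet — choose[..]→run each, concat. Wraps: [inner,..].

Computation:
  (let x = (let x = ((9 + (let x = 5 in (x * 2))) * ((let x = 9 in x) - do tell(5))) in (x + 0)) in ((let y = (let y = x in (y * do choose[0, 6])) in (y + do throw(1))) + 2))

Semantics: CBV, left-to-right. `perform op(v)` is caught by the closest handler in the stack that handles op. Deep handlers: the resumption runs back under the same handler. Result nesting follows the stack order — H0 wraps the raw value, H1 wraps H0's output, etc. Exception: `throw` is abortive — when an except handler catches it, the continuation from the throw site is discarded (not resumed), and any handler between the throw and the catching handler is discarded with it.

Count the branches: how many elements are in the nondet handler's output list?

Working:
tell(5) @ H2 ⇒ log+=5
choose[0, 6] @ H4
  branch[0] choose=0:
    throw(1) @ H0 caught ⇒ 18
    H1 returns [18]
    H2 returns ([18], (5))
    H3 returns ([18], (5))
    H4 returns [([18], (5))]
  branch[1] choose=6:
    throw(1) @ H0 caught ⇒ 18
    H1 returns [18]
    H2 returns ([18], (5))
    H3 returns ([18], (5))
    H4 returns [([18], (5))]
= [([18], (5)), ([18], (5))]

Answer: 2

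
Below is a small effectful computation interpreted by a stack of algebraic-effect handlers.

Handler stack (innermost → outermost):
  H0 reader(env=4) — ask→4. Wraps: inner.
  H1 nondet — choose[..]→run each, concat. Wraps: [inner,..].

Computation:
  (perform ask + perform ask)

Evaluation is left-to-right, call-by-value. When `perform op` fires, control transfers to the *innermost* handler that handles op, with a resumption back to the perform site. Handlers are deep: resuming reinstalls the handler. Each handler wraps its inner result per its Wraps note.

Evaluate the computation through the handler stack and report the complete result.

Answer: [8]

Step-by-step:
ask @ H0 ⇒ 4
ask @ H0 ⇒ 4
H0 returns 8
H1 returns [8]
= [8]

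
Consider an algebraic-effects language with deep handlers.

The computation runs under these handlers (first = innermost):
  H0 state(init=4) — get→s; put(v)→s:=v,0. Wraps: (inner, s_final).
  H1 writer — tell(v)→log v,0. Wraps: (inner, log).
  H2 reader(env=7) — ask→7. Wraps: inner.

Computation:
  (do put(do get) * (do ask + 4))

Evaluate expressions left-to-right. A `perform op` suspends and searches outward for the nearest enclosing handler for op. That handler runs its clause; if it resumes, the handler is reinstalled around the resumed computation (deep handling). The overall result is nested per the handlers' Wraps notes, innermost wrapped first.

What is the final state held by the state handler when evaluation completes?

Working:
get @ H0 ⇒ 4
put(4) @ H0 ⇒ s:=4
ask @ H2 ⇒ 7
H0 returns (0, 4)
H1 returns ((0, 4), ())
H2 returns ((0, 4), ())
= ((0, 4), ())

Answer: 4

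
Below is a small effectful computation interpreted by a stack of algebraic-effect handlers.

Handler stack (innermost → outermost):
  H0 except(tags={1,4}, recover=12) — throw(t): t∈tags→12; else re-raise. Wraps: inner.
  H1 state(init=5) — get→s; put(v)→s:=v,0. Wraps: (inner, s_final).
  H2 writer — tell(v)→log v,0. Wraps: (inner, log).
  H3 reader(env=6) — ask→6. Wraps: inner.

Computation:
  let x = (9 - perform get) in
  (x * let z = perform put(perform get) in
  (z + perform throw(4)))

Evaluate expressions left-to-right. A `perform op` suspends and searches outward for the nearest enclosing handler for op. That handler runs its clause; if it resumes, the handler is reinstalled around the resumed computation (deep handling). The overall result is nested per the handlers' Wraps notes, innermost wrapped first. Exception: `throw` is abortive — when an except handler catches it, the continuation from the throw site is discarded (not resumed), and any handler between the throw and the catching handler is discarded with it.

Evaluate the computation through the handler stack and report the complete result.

Working:
get @ H1 ⇒ 5
get @ H1 ⇒ 5
put(5) @ H1 ⇒ s:=5
throw(4) @ H0 caught ⇒ 12
H1 returns (12, 5)
H2 returns ((12, 5), ())
H3 returns ((12, 5), ())
= ((12, 5), ())

Answer: ((12, 5), ())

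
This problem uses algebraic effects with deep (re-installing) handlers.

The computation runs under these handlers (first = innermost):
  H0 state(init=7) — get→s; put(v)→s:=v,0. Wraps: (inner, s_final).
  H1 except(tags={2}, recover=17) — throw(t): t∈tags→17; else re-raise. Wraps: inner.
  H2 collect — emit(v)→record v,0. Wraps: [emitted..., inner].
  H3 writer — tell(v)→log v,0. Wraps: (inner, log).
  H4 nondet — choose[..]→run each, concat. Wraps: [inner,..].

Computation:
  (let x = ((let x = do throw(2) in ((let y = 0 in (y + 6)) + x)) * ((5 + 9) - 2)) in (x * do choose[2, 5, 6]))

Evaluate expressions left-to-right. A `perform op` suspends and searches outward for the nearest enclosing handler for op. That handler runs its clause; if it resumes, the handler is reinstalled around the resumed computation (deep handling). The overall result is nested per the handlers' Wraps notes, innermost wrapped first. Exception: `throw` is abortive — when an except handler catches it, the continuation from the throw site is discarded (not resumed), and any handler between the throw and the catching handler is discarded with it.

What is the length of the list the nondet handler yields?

Evaluation trace:
throw(2) @ H1 caught ⇒ 17
H2 returns [17]
H3 returns ([17], ())
H4 returns [([17], ())]
= [([17], ())]

Answer: 1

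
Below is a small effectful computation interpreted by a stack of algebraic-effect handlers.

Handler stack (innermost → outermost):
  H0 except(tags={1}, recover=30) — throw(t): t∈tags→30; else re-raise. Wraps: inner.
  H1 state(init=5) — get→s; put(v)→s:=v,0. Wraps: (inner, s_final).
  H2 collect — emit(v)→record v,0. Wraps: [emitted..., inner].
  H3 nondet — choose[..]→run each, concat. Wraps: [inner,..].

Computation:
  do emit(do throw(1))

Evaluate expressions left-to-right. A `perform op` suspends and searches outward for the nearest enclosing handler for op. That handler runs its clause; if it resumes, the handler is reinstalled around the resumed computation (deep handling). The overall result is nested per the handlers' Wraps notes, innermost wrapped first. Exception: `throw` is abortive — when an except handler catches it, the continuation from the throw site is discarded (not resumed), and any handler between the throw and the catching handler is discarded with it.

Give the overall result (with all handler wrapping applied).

Step-by-step:
throw(1) @ H0 caught ⇒ 30
H1 returns (30, 5)
H2 returns [(30, 5)]
H3 returns [[(30, 5)]]
= [[(30, 5)]]

Answer: [[(30, 5)]]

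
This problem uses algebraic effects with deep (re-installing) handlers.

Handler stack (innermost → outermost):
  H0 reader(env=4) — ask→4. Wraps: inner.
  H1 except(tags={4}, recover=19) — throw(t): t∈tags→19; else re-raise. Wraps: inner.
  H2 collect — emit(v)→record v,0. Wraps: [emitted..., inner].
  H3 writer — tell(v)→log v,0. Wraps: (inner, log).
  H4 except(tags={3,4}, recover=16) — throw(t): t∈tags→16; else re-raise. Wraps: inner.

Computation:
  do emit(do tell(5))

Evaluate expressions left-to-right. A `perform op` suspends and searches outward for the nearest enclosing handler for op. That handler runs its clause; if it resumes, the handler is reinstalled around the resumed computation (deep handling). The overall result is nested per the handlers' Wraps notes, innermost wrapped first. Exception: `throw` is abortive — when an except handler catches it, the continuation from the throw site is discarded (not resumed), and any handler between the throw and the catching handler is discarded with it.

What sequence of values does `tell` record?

Answer: (5)

Working:
tell(5) @ H3 ⇒ log+=5
emit(0) @ H2 ⇒ out+=0
H0 returns 0
H1 returns 0
H2 returns [0, 0]
H3 returns ([0, 0], (5))
H4 returns ([0, 0], (5))
= ([0, 0], (5))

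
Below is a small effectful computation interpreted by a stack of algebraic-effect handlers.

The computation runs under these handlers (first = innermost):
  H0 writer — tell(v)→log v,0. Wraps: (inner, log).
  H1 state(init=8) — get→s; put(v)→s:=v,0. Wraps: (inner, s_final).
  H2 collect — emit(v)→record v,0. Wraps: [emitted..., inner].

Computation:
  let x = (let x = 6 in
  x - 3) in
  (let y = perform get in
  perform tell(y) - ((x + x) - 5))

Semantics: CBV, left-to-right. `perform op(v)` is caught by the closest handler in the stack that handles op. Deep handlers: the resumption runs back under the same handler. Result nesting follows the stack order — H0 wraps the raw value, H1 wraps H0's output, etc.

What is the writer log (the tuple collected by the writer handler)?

Answer: (8)

Working:
get @ H1 ⇒ 8
tell(8) @ H0 ⇒ log+=8
H0 returns (-1, (8))
H1 returns ((-1, (8)), 8)
H2 returns [((-1, (8)), 8)]
= [((-1, (8)), 8)]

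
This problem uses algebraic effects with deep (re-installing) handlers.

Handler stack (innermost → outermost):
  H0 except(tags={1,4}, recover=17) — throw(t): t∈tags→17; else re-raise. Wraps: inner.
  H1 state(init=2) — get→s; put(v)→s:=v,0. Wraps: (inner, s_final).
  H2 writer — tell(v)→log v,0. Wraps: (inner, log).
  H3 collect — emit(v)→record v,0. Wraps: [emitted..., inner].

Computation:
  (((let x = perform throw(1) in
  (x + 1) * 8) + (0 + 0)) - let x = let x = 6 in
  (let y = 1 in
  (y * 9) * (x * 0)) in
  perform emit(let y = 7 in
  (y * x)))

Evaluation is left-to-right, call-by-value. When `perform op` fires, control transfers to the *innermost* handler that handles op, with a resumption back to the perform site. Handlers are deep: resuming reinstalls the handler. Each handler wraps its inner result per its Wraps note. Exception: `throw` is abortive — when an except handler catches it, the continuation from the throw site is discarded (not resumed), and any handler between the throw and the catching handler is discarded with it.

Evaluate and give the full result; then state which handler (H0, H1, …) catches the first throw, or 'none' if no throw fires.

Answer: [((17, 2), ())] ; first throw caught by: H0

Evaluation trace:
throw(1) @ H0 caught ⇒ 17
H1 returns (17, 2)
H2 returns ((17, 2), ())
H3 returns [((17, 2), ())]
= [((17, 2), ())]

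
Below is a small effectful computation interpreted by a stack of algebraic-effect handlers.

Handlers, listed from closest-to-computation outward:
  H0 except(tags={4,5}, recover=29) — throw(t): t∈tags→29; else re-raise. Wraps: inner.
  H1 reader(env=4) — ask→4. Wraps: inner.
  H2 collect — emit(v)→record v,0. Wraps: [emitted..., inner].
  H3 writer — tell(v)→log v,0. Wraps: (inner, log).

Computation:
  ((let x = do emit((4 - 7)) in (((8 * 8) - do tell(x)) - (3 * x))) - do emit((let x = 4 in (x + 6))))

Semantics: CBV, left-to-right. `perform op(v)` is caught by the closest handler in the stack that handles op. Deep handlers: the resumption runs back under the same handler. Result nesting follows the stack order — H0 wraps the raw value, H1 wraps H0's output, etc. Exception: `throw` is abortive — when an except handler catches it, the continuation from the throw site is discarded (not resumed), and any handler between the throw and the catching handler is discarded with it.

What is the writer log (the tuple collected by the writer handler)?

Step-by-step:
emit(-3) @ H2 ⇒ out+=-3
tell(0) @ H3 ⇒ log+=0
emit(10) @ H2 ⇒ out+=10
H0 returns 64
H1 returns 64
H2 returns [-3, 10, 64]
H3 returns ([-3, 10, 64], (0))
= ([-3, 10, 64], (0))

Answer: (0)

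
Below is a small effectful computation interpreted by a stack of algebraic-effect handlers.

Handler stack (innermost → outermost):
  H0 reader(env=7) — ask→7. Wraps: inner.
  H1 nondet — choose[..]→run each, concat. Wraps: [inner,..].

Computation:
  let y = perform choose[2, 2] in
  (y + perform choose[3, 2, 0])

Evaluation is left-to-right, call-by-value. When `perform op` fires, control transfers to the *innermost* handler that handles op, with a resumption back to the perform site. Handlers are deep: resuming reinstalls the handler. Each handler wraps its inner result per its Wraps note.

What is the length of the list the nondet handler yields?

Evaluation trace:
choose[2, 2] @ H1
  branch[0] choose=2:
    choose[3, 2, 0] @ H1
      branch[0] choose=3:
        H0 returns 5
        H1 returns [5]
      branch[1] choose=2:
        H0 returns 4
        H1 returns [4]
      branch[2] choose=0:
        H0 returns 2
        H1 returns [2]
  branch[1] choose=2:
    choose[3, 2, 0] @ H1
      branch[0] choose=3:
        H0 returns 5
        H1 returns [5]
      branch[1] choose=2:
        H0 returns 4
        H1 returns [4]
      branch[2] choose=0:
        H0 returns 2
        H1 returns [2]
= [5, 4, 2, 5, 4, 2]

Answer: 6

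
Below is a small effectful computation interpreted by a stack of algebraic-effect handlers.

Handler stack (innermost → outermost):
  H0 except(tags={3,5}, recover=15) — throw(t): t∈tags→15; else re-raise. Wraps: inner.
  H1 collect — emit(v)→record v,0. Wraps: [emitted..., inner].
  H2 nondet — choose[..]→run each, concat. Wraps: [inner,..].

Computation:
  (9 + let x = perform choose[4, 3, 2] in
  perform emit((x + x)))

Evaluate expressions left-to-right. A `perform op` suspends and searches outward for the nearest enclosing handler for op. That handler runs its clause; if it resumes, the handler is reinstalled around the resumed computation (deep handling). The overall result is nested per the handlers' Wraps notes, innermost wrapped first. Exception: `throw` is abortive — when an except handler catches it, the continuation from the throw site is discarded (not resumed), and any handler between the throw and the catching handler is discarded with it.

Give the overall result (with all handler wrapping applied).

Answer: [[8, 9], [6, 9], [4, 9]]

Step-by-step:
choose[4, 3, 2] @ H2
  branch[0] choose=4:
    emit(8) @ H1 ⇒ out+=8
    H0 returns 9
    H1 returns [8, 9]
    H2 returns [[8, 9]]
  branch[1] choose=3:
    emit(6) @ H1 ⇒ out+=6
    H0 returns 9
    H1 returns [6, 9]
    H2 returns [[6, 9]]
  branch[2] choose=2:
    emit(4) @ H1 ⇒ out+=4
    H0 returns 9
    H1 returns [4, 9]
    H2 returns [[4, 9]]
= [[8, 9], [6, 9], [4, 9]]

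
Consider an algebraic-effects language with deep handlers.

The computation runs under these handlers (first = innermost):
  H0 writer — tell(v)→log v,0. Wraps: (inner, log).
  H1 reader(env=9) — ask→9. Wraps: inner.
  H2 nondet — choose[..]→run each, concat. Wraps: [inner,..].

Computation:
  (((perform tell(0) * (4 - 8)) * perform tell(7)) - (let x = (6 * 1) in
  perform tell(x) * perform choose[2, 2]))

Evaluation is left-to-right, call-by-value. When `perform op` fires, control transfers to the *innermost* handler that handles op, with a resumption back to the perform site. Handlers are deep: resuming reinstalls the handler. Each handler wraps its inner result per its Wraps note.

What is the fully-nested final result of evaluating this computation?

Answer: [(0, (0, 7, 6)), (0, (0, 7, 6))]

Evaluation trace:
tell(0) @ H0 ⇒ log+=0
tell(7) @ H0 ⇒ log+=7
tell(6) @ H0 ⇒ log+=6
choose[2, 2] @ H2
  branch[0] choose=2:
    H0 returns (0, (0, 7, 6))
    H1 returns (0, (0, 7, 6))
    H2 returns [(0, (0, 7, 6))]
  branch[1] choose=2:
    H0 returns (0, (0, 7, 6))
    H1 returns (0, (0, 7, 6))
    H2 returns [(0, (0, 7, 6))]
= [(0, (0, 7, 6)), (0, (0, 7, 6))]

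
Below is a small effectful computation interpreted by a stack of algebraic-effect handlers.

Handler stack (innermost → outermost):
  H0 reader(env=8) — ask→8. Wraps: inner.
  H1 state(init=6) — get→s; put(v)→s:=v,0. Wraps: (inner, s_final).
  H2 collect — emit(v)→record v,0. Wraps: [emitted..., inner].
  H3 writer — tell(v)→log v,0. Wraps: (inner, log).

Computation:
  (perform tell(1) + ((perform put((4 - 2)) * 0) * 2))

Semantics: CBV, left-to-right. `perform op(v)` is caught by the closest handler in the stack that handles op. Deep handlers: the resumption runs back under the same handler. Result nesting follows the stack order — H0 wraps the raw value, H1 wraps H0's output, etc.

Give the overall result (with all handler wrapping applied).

Evaluation trace:
tell(1) @ H3 ⇒ log+=1
put(2) @ H1 ⇒ s:=2
H0 returns 0
H1 returns (0, 2)
H2 returns [(0, 2)]
H3 returns ([(0, 2)], (1))
= ([(0, 2)], (1))

Answer: ([(0, 2)], (1))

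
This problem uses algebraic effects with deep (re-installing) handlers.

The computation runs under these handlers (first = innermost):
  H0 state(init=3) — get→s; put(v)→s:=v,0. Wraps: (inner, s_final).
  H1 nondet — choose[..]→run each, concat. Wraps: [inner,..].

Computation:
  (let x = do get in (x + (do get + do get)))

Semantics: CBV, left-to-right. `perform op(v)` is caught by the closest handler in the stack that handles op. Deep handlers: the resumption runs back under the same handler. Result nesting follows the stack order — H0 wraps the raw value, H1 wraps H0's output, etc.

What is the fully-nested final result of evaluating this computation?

Answer: [(9, 3)]

Working:
get @ H0 ⇒ 3
get @ H0 ⇒ 3
get @ H0 ⇒ 3
H0 returns (9, 3)
H1 returns [(9, 3)]
= [(9, 3)]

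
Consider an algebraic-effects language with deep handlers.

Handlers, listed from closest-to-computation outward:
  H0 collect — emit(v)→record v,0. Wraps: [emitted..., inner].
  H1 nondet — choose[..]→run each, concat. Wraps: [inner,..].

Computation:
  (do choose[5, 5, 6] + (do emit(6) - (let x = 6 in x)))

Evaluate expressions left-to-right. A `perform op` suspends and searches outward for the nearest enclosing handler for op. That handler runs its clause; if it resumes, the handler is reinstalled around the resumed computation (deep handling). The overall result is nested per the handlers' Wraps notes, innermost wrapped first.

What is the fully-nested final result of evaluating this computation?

Evaluation trace:
choose[5, 5, 6] @ H1
  branch[0] choose=5:
    emit(6) @ H0 ⇒ out+=6
    H0 returns [6, -1]
    H1 returns [[6, -1]]
  branch[1] choose=5:
    emit(6) @ H0 ⇒ out+=6
    H0 returns [6, -1]
    H1 returns [[6, -1]]
  branch[2] choose=6:
    emit(6) @ H0 ⇒ out+=6
    H0 returns [6, 0]
    H1 returns [[6, 0]]
= [[6, -1], [6, -1], [6, 0]]

Answer: [[6, -1], [6, -1], [6, 0]]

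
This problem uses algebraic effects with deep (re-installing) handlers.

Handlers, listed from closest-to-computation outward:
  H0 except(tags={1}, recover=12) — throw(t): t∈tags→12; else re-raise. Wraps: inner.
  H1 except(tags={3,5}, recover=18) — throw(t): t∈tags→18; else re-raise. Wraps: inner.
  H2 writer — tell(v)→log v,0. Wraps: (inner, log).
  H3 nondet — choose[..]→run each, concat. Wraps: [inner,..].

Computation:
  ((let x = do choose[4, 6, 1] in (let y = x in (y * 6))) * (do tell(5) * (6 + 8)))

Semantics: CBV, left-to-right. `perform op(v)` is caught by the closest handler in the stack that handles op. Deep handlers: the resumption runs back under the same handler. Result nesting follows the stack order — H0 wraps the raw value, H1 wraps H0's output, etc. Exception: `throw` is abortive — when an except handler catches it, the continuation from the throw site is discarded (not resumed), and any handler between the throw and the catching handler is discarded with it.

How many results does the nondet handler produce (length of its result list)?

Answer: 3

Evaluation trace:
choose[4, 6, 1] @ H3
  branch[0] choose=4:
    tell(5) @ H2 ⇒ log+=5
    H0 returns 0
    H1 returns 0
    H2 returns (0, (5))
    H3 returns [(0, (5))]
  branch[1] choose=6:
    tell(5) @ H2 ⇒ log+=5
    H0 returns 0
    H1 returns 0
    H2 returns (0, (5))
    H3 returns [(0, (5))]
  branch[2] choose=1:
    tell(5) @ H2 ⇒ log+=5
    H0 returns 0
    H1 returns 0
    H2 returns (0, (5))
    H3 returns [(0, (5))]
= [(0, (5)), (0, (5)), (0, (5))]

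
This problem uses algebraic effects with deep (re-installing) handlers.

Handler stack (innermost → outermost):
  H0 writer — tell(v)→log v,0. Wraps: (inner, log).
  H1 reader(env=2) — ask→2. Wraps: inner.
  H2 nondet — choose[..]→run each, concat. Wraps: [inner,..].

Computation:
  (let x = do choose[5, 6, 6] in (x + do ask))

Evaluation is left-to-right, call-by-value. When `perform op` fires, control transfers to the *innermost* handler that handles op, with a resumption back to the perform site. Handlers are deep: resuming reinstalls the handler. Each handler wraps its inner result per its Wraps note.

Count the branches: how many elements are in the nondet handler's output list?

Evaluation trace:
choose[5, 6, 6] @ H2
  branch[0] choose=5:
    ask @ H1 ⇒ 2
    H0 returns (7, ())
    H1 returns (7, ())
    H2 returns [(7, ())]
  branch[1] choose=6:
    ask @ H1 ⇒ 2
    H0 returns (8, ())
    H1 returns (8, ())
    H2 returns [(8, ())]
  branch[2] choose=6:
    ask @ H1 ⇒ 2
    H0 returns (8, ())
    H1 returns (8, ())
    H2 returns [(8, ())]
= [(7, ()), (8, ()), (8, ())]

Answer: 3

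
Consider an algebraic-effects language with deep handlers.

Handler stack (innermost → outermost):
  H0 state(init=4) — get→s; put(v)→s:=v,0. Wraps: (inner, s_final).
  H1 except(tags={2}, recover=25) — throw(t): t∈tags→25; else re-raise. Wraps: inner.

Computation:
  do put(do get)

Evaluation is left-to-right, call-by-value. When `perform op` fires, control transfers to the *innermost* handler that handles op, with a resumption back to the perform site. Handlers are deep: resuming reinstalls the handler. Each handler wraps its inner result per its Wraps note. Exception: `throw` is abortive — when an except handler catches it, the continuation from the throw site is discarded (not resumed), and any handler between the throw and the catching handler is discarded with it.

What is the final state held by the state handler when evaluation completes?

Answer: 4

Step-by-step:
get @ H0 ⇒ 4
put(4) @ H0 ⇒ s:=4
H0 returns (0, 4)
H1 returns (0, 4)
= (0, 4)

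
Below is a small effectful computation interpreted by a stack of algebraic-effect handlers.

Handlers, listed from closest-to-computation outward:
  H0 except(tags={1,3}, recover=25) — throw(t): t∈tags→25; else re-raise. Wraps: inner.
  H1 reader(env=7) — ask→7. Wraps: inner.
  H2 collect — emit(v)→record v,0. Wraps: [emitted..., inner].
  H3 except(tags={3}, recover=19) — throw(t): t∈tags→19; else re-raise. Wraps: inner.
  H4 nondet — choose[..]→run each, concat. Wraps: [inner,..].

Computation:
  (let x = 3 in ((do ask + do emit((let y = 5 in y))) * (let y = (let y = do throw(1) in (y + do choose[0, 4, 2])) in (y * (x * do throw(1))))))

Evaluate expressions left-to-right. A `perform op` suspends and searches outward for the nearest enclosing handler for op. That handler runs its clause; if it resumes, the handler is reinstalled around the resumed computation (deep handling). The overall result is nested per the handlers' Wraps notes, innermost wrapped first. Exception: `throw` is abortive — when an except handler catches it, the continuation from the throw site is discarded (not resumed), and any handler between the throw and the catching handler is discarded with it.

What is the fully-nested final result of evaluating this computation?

Answer: [[5, 25]]

Step-by-step:
ask @ H1 ⇒ 7
emit(5) @ H2 ⇒ out+=5
throw(1) @ H0 caught ⇒ 25
H1 returns 25
H2 returns [5, 25]
H3 returns [5, 25]
H4 returns [[5, 25]]
= [[5, 25]]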